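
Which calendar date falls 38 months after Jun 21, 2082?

August 21, 2085

Advancing 38 months from June 21, 2082.
month 6 + 38 = 44, which is month 8 of year 2085 → August 2085.
Day 21 is valid in August, giving August 21, 2085.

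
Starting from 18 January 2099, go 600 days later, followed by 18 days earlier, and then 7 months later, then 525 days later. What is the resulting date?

Advancing 600 days from January 18, 2099:
January has 31 days, so 31 − 18 = 13 days remain after January 18, 2099; 600 − 13 = 587 left.
February 2099 has 28 days (2099 is not a leap year): 587 − 28 = 559 left.
March 2099 has 31 days: 559 − 31 = 528 left.
April 2099 has 30 days: 528 − 30 = 498 left.
May 2099 has 31 days: 498 − 31 = 467 left.
June 2099 has 30 days: 467 − 30 = 437 left.
July 2099 has 31 days: 437 − 31 = 406 left.
August 2099 has 31 days: 406 − 31 = 375 left.
September 2099 has 30 days: 375 − 30 = 345 left.
October 2099 has 31 days: 345 − 31 = 314 left.
November 2099 has 30 days: 314 − 30 = 284 left.
December 2099 has 31 days: 284 − 31 = 253 left.
January 2100 has 31 days: 253 − 31 = 222 left.
February 2100 has 28 days (2100 is not a leap year (divisible by 100 but not 400)): 222 − 28 = 194 left.
March 2100 has 31 days: 194 − 31 = 163 left.
April 2100 has 30 days: 163 − 30 = 133 left.
May 2100 has 31 days: 133 − 31 = 102 left.
June 2100 has 30 days: 102 − 30 = 72 left.
July 2100 has 31 days: 72 − 31 = 41 left.
August 2100 has 31 days: 41 − 31 = 10 left.
10 days into September 2100 → September 10, 2100.
Counting back 18 days from September 10, 2100:
Going back 10 days from September 10, 2100 reaches the end of the previous month; 18 − 10 = 8 left.
August 2100 has 31 days; 31 − 8 = 23 → August 23, 2100.
Adding 7 months from August 23, 2100:
month 8 + 7 = 15, which is month 3 of year 2101 → March 2101.
Day 23 is valid in March, giving March 23, 2101.
Advancing 525 days from March 23, 2101:
March has 31 days, so 31 − 23 = 8 days remain after March 23, 2101; 525 − 8 = 517 left.
April 2101 has 30 days: 517 − 30 = 487 left.
May 2101 has 31 days: 487 − 31 = 456 left.
June 2101 has 30 days: 456 − 30 = 426 left.
July 2101 has 31 days: 426 − 31 = 395 left.
August 2101 has 31 days: 395 − 31 = 364 left.
September 2101 has 30 days: 364 − 30 = 334 left.
October 2101 has 31 days: 334 − 31 = 303 left.
November 2101 has 30 days: 303 − 30 = 273 left.
December 2101 has 31 days: 273 − 31 = 242 left.
January 2102 has 31 days: 242 − 31 = 211 left.
February 2102 has 28 days (2102 is not a leap year): 211 − 28 = 183 left.
March 2102 has 31 days: 183 − 31 = 152 left.
April 2102 has 30 days: 152 − 30 = 122 left.
May 2102 has 31 days: 122 − 31 = 91 left.
June 2102 has 30 days: 91 − 30 = 61 left.
July 2102 has 31 days: 61 − 31 = 30 left.
30 days into August 2102 → August 30, 2102.

August 30, 2102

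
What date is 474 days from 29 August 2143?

December 15, 2144

Counting forward 474 days from August 29, 2143.
August has 31 days, so 31 − 29 = 2 days remain after August 29, 2143; 474 − 2 = 472 left.
September 2143 has 30 days: 472 − 30 = 442 left.
October 2143 has 31 days: 442 − 31 = 411 left.
November 2143 has 30 days: 411 − 30 = 381 left.
December 2143 has 31 days: 381 − 31 = 350 left.
January 2144 has 31 days: 350 − 31 = 319 left.
February 2144 has 29 days (2144 is a leap year): 319 − 29 = 290 left.
March 2144 has 31 days: 290 − 31 = 259 left.
April 2144 has 30 days: 259 − 30 = 229 left.
May 2144 has 31 days: 229 − 31 = 198 left.
June 2144 has 30 days: 198 − 30 = 168 left.
July 2144 has 31 days: 168 − 31 = 137 left.
August 2144 has 31 days: 137 − 31 = 106 left.
September 2144 has 30 days: 106 − 30 = 76 left.
October 2144 has 31 days: 76 − 31 = 45 left.
November 2144 has 30 days: 45 − 30 = 15 left.
15 days into December 2144 → December 15, 2144.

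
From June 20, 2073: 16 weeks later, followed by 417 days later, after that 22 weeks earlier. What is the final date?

Counting forward 16 weeks (= 112 days) from June 20, 2073:
June has 30 days, so 30 − 20 = 10 days remain after June 20, 2073; 112 − 10 = 102 left.
July 2073 has 31 days: 102 − 31 = 71 left.
August 2073 has 31 days: 71 − 31 = 40 left.
September 2073 has 30 days: 40 − 30 = 10 left.
10 days into October 2073 → October 10, 2073.
Advancing 417 days from October 10, 2073:
October has 31 days, so 31 − 10 = 21 days remain after October 10, 2073; 417 − 21 = 396 left.
November 2073 has 30 days: 396 − 30 = 366 left.
December 2073 has 31 days: 366 − 31 = 335 left.
January 2074 has 31 days: 335 − 31 = 304 left.
February 2074 has 28 days (2074 is not a leap year): 304 − 28 = 276 left.
March 2074 has 31 days: 276 − 31 = 245 left.
April 2074 has 30 days: 245 − 30 = 215 left.
May 2074 has 31 days: 215 − 31 = 184 left.
June 2074 has 30 days: 184 − 30 = 154 left.
July 2074 has 31 days: 154 − 31 = 123 left.
August 2074 has 31 days: 123 − 31 = 92 left.
September 2074 has 30 days: 92 − 30 = 62 left.
October 2074 has 31 days: 62 − 31 = 31 left.
November 2074 has 30 days: 31 − 30 = 1 left.
1 day into December 2074 → December 1, 2074.
Subtracting 22 weeks (= 154 days) from December 1, 2074:
Going back 1 day from December 1, 2074 reaches the end of the previous month; 154 − 1 = 153 left.
November 2074 has 30 days: 153 − 30 = 123 left.
October 2074 has 31 days: 123 − 31 = 92 left.
September 2074 has 30 days: 92 − 30 = 62 left.
August 2074 has 31 days: 62 − 31 = 31 left.
July 2074 has 31 days: 31 − 31 = 0 left.
June 2074 has 30 days; 30 − 0 = 30 → June 30, 2074.

June 30, 2074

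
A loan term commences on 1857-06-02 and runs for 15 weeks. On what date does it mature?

September 15, 1857

Advancing 15 weeks = 105 days from June 2, 1857.
June has 30 days, so 30 − 2 = 28 days remain after June 2, 1857; 105 − 28 = 77 left.
July 1857 has 31 days: 77 − 31 = 46 left.
August 1857 has 31 days: 46 − 31 = 15 left.
15 days into September 1857 → September 15, 1857.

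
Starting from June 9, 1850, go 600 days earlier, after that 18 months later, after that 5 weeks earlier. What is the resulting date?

Counting back 600 days from June 9, 1850:
Going back 9 days from June 9, 1850 reaches the end of the previous month; 600 − 9 = 591 left.
May 1850 has 31 days: 591 − 31 = 560 left.
April 1850 has 30 days: 560 − 30 = 530 left.
March 1850 has 31 days: 530 − 31 = 499 left.
February 1850 has 28 days (1850 is not a leap year): 499 − 28 = 471 left.
January 1850 has 31 days: 471 − 31 = 440 left.
December 1849 has 31 days: 440 − 31 = 409 left.
November 1849 has 30 days: 409 − 30 = 379 left.
October 1849 has 31 days: 379 − 31 = 348 left.
September 1849 has 30 days: 348 − 30 = 318 left.
August 1849 has 31 days: 318 − 31 = 287 left.
July 1849 has 31 days: 287 − 31 = 256 left.
June 1849 has 30 days: 256 − 30 = 226 left.
May 1849 has 31 days: 226 − 31 = 195 left.
April 1849 has 30 days: 195 − 30 = 165 left.
March 1849 has 31 days: 165 − 31 = 134 left.
February 1849 has 28 days (1849 is not a leap year): 134 − 28 = 106 left.
January 1849 has 31 days: 106 − 31 = 75 left.
December 1848 has 31 days: 75 − 31 = 44 left.
November 1848 has 30 days: 44 − 30 = 14 left.
October 1848 has 31 days; 31 − 14 = 17 → October 17, 1848.
Adding 18 months from October 17, 1848:
month 10 + 18 = 28, which is month 4 of year 1850 → April 1850.
Day 17 is valid in April, giving April 17, 1850.
Going back 5 weeks (= 35 days) from April 17, 1850:
Going back 17 days from April 17, 1850 reaches the end of the previous month; 35 − 17 = 18 left.
March 1850 has 31 days; 31 − 18 = 13 → March 13, 1850.

March 13, 1850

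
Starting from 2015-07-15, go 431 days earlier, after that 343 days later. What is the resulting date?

April 18, 2015

Subtracting 431 days from July 15, 2015:
Going back 15 days from July 15, 2015 reaches the end of the previous month; 431 − 15 = 416 left.
June 2015 has 30 days: 416 − 30 = 386 left.
May 2015 has 31 days: 386 − 31 = 355 left.
April 2015 has 30 days: 355 − 30 = 325 left.
March 2015 has 31 days: 325 − 31 = 294 left.
February 2015 has 28 days (2015 is not a leap year): 294 − 28 = 266 left.
January 2015 has 31 days: 266 − 31 = 235 left.
December 2014 has 31 days: 235 − 31 = 204 left.
November 2014 has 30 days: 204 − 30 = 174 left.
October 2014 has 31 days: 174 − 31 = 143 left.
September 2014 has 30 days: 143 − 30 = 113 left.
August 2014 has 31 days: 113 − 31 = 82 left.
July 2014 has 31 days: 82 − 31 = 51 left.
June 2014 has 30 days: 51 − 30 = 21 left.
May 2014 has 31 days; 31 − 21 = 10 → May 10, 2014.
Counting forward 343 days from May 10, 2014:
May has 31 days, so 31 − 10 = 21 days remain after May 10, 2014; 343 − 21 = 322 left.
June 2014 has 30 days: 322 − 30 = 292 left.
July 2014 has 31 days: 292 − 31 = 261 left.
August 2014 has 31 days: 261 − 31 = 230 left.
September 2014 has 30 days: 230 − 30 = 200 left.
October 2014 has 31 days: 200 − 31 = 169 left.
November 2014 has 30 days: 169 − 30 = 139 left.
December 2014 has 31 days: 139 − 31 = 108 left.
January 2015 has 31 days: 108 − 31 = 77 left.
February 2015 has 28 days (2015 is not a leap year): 77 − 28 = 49 left.
March 2015 has 31 days: 49 − 31 = 18 left.
18 days into April 2015 → April 18, 2015.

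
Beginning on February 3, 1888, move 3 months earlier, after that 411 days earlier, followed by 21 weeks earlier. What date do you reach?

Going back 3 months from February 3, 1888:
month 2 − 3 = -1, which is month 11 of year 1887 → November 1887.
Day 3 is valid in November, giving November 3, 1887.
Going back 411 days from November 3, 1887:
Going back 3 days from November 3, 1887 reaches the end of the previous month; 411 − 3 = 408 left.
October 1887 has 31 days: 408 − 31 = 377 left.
September 1887 has 30 days: 377 − 30 = 347 left.
August 1887 has 31 days: 347 − 31 = 316 left.
July 1887 has 31 days: 316 − 31 = 285 left.
June 1887 has 30 days: 285 − 30 = 255 left.
May 1887 has 31 days: 255 − 31 = 224 left.
April 1887 has 30 days: 224 − 30 = 194 left.
March 1887 has 31 days: 194 − 31 = 163 left.
February 1887 has 28 days (1887 is not a leap year): 163 − 28 = 135 left.
January 1887 has 31 days: 135 − 31 = 104 left.
December 1886 has 31 days: 104 − 31 = 73 left.
November 1886 has 30 days: 73 − 30 = 43 left.
October 1886 has 31 days: 43 − 31 = 12 left.
September 1886 has 30 days; 30 − 12 = 18 → September 18, 1886.
Counting back 21 weeks (= 147 days) from September 18, 1886:
Going back 18 days from September 18, 1886 reaches the end of the previous month; 147 − 18 = 129 left.
August 1886 has 31 days: 129 − 31 = 98 left.
July 1886 has 31 days: 98 − 31 = 67 left.
June 1886 has 30 days: 67 − 30 = 37 left.
May 1886 has 31 days: 37 − 31 = 6 left.
April 1886 has 30 days; 30 − 6 = 24 → April 24, 1886.

April 24, 1886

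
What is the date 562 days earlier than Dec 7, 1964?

Going back 562 days from December 7, 1964.
Going back 7 days from December 7, 1964 reaches the end of the previous month; 562 − 7 = 555 left.
November 1964 has 30 days: 555 − 30 = 525 left.
October 1964 has 31 days: 525 − 31 = 494 left.
September 1964 has 30 days: 494 − 30 = 464 left.
August 1964 has 31 days: 464 − 31 = 433 left.
July 1964 has 31 days: 433 − 31 = 402 left.
June 1964 has 30 days: 402 − 30 = 372 left.
May 1964 has 31 days: 372 − 31 = 341 left.
April 1964 has 30 days: 341 − 30 = 311 left.
March 1964 has 31 days: 311 − 31 = 280 left.
February 1964 has 29 days (1964 is a leap year): 280 − 29 = 251 left.
January 1964 has 31 days: 251 − 31 = 220 left.
December 1963 has 31 days: 220 − 31 = 189 left.
November 1963 has 30 days: 189 − 30 = 159 left.
October 1963 has 31 days: 159 − 31 = 128 left.
September 1963 has 30 days: 128 − 30 = 98 left.
August 1963 has 31 days: 98 − 31 = 67 left.
July 1963 has 31 days: 67 − 31 = 36 left.
June 1963 has 30 days: 36 − 30 = 6 left.
May 1963 has 31 days; 31 − 6 = 25 → May 25, 1963.

May 25, 1963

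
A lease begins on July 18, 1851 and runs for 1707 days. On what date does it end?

Counting forward 1707 days from July 18, 1851.
July has 31 days, so 31 − 18 = 13 days remain after July 18, 1851; 1707 − 13 = 1694 left.
August 1851 has 31 days: 1694 − 31 = 1663 left.
September 1851 has 30 days: 1663 − 30 = 1633 left.
October 1851 has 31 days: 1633 − 31 = 1602 left.
November 1851 has 30 days: 1602 − 30 = 1572 left.
December 1851 has 31 days: 1572 − 31 = 1541 left.
January 1852 has 31 days: 1541 − 31 = 1510 left.
February 1852 has 29 days (1852 is a leap year): 1510 − 29 = 1481 left.
March 1852 has 31 days: 1481 − 31 = 1450 left.
April 1852 has 30 days: 1450 − 30 = 1420 left.
May 1852 has 31 days: 1420 − 31 = 1389 left.
June 1852 has 30 days: 1389 − 30 = 1359 left.
July 1852 has 31 days: 1359 − 31 = 1328 left.
August 1852 has 31 days: 1328 − 31 = 1297 left.
September 1852 has 30 days: 1297 − 30 = 1267 left.
October 1852 has 31 days: 1267 − 31 = 1236 left.
November 1852 has 30 days: 1236 − 30 = 1206 left.
December 1852 has 31 days: 1206 − 31 = 1175 left.
January 1853 has 31 days: 1175 − 31 = 1144 left.
February 1853 has 28 days (1853 is not a leap year): 1144 − 28 = 1116 left.
March 1853 has 31 days: 1116 − 31 = 1085 left.
April 1853 has 30 days: 1085 − 30 = 1055 left.
May 1853 has 31 days: 1055 − 31 = 1024 left.
June 1853 has 30 days: 1024 − 30 = 994 left.
July 1853 has 31 days: 994 − 31 = 963 left.
August 1853 has 31 days: 963 − 31 = 932 left.
September 1853 has 30 days: 932 − 30 = 902 left.
October 1853 has 31 days: 902 − 31 = 871 left.
November 1853 has 30 days: 871 − 30 = 841 left.
December 1853 has 31 days: 841 − 31 = 810 left.
January 1854 has 31 days: 810 − 31 = 779 left.
February 1854 has 28 days (1854 is not a leap year): 779 − 28 = 751 left.
March 1854 has 31 days: 751 − 31 = 720 left.
April 1854 has 30 days: 720 − 30 = 690 left.
May 1854 has 31 days: 690 − 31 = 659 left.
June 1854 has 30 days: 659 − 30 = 629 left.
July 1854 has 31 days: 629 − 31 = 598 left.
August 1854 has 31 days: 598 − 31 = 567 left.
September 1854 has 30 days: 567 − 30 = 537 left.
October 1854 has 31 days: 537 − 31 = 506 left.
November 1854 has 30 days: 506 − 30 = 476 left.
December 1854 has 31 days: 476 − 31 = 445 left.
January 1855 has 31 days: 445 − 31 = 414 left.
February 1855 has 28 days (1855 is not a leap year): 414 − 28 = 386 left.
March 1855 has 31 days: 386 − 31 = 355 left.
April 1855 has 30 days: 355 − 30 = 325 left.
May 1855 has 31 days: 325 − 31 = 294 left.
June 1855 has 30 days: 294 − 30 = 264 left.
July 1855 has 31 days: 264 − 31 = 233 left.
August 1855 has 31 days: 233 − 31 = 202 left.
September 1855 has 30 days: 202 − 30 = 172 left.
October 1855 has 31 days: 172 − 31 = 141 left.
November 1855 has 30 days: 141 − 30 = 111 left.
December 1855 has 31 days: 111 − 31 = 80 left.
January 1856 has 31 days: 80 − 31 = 49 left.
February 1856 has 29 days (1856 is a leap year): 49 − 29 = 20 left.
20 days into March 1856 → March 20, 1856.

March 20, 1856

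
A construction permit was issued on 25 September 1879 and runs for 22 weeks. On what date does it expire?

February 26, 1880

Counting forward 22 weeks = 154 days from September 25, 1879.
September has 30 days, so 30 − 25 = 5 days remain after September 25, 1879; 154 − 5 = 149 left.
October 1879 has 31 days: 149 − 31 = 118 left.
November 1879 has 30 days: 118 − 30 = 88 left.
December 1879 has 31 days: 88 − 31 = 57 left.
January 1880 has 31 days: 57 − 31 = 26 left.
26 days into February 1880 → February 26, 1880.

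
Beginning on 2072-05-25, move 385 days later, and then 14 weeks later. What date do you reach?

Counting forward 385 days from May 25, 2072:
May has 31 days, so 31 − 25 = 6 days remain after May 25, 2072; 385 − 6 = 379 left.
June 2072 has 30 days: 379 − 30 = 349 left.
July 2072 has 31 days: 349 − 31 = 318 left.
August 2072 has 31 days: 318 − 31 = 287 left.
September 2072 has 30 days: 287 − 30 = 257 left.
October 2072 has 31 days: 257 − 31 = 226 left.
November 2072 has 30 days: 226 − 30 = 196 left.
December 2072 has 31 days: 196 − 31 = 165 left.
January 2073 has 31 days: 165 − 31 = 134 left.
February 2073 has 28 days (2073 is not a leap year): 134 − 28 = 106 left.
March 2073 has 31 days: 106 − 31 = 75 left.
April 2073 has 30 days: 75 − 30 = 45 left.
May 2073 has 31 days: 45 − 31 = 14 left.
14 days into June 2073 → June 14, 2073.
Advancing 14 weeks (= 98 days) from June 14, 2073:
June has 30 days, so 30 − 14 = 16 days remain after June 14, 2073; 98 − 16 = 82 left.
July 2073 has 31 days: 82 − 31 = 51 left.
August 2073 has 31 days: 51 − 31 = 20 left.
20 days into September 2073 → September 20, 2073.

September 20, 2073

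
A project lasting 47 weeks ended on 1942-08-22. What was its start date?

Counting back 47 weeks = 329 days from August 22, 1942.
Going back 22 days from August 22, 1942 reaches the end of the previous month; 329 − 22 = 307 left.
July 1942 has 31 days: 307 − 31 = 276 left.
June 1942 has 30 days: 276 − 30 = 246 left.
May 1942 has 31 days: 246 − 31 = 215 left.
April 1942 has 30 days: 215 − 30 = 185 left.
March 1942 has 31 days: 185 − 31 = 154 left.
February 1942 has 28 days (1942 is not a leap year): 154 − 28 = 126 left.
January 1942 has 31 days: 126 − 31 = 95 left.
December 1941 has 31 days: 95 − 31 = 64 left.
November 1941 has 30 days: 64 − 30 = 34 left.
October 1941 has 31 days: 34 − 31 = 3 left.
September 1941 has 30 days; 30 − 3 = 27 → September 27, 1941.

September 27, 1941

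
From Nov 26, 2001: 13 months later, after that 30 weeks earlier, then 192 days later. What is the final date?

Adding 13 months from November 26, 2001:
month 11 + 13 = 24, which is month 12 of year 2002 → December 2002.
Day 26 is valid in December, giving December 26, 2002.
Going back 30 weeks (= 210 days) from December 26, 2002:
Going back 26 days from December 26, 2002 reaches the end of the previous month; 210 − 26 = 184 left.
November 2002 has 30 days: 184 − 30 = 154 left.
October 2002 has 31 days: 154 − 31 = 123 left.
September 2002 has 30 days: 123 − 30 = 93 left.
August 2002 has 31 days: 93 − 31 = 62 left.
July 2002 has 31 days: 62 − 31 = 31 left.
June 2002 has 30 days: 31 − 30 = 1 left.
May 2002 has 31 days; 31 − 1 = 30 → May 30, 2002.
Advancing 192 days from May 30, 2002:
May has 31 days, so 31 − 30 = 1 day remains after May 30, 2002; 192 − 1 = 191 left.
June 2002 has 30 days: 191 − 30 = 161 left.
July 2002 has 31 days: 161 − 31 = 130 left.
August 2002 has 31 days: 130 − 31 = 99 left.
September 2002 has 30 days: 99 − 30 = 69 left.
October 2002 has 31 days: 69 − 31 = 38 left.
November 2002 has 30 days: 38 − 30 = 8 left.
8 days into December 2002 → December 8, 2002.

December 8, 2002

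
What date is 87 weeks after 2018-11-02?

Advancing 87 weeks = 609 days from November 2, 2018.
November has 30 days, so 30 − 2 = 28 days remain after November 2, 2018; 609 − 28 = 581 left.
December 2018 has 31 days: 581 − 31 = 550 left.
January 2019 has 31 days: 550 − 31 = 519 left.
February 2019 has 28 days (2019 is not a leap year): 519 − 28 = 491 left.
March 2019 has 31 days: 491 − 31 = 460 left.
April 2019 has 30 days: 460 − 30 = 430 left.
May 2019 has 31 days: 430 − 31 = 399 left.
June 2019 has 30 days: 399 − 30 = 369 left.
July 2019 has 31 days: 369 − 31 = 338 left.
August 2019 has 31 days: 338 − 31 = 307 left.
September 2019 has 30 days: 307 − 30 = 277 left.
October 2019 has 31 days: 277 − 31 = 246 left.
November 2019 has 30 days: 246 − 30 = 216 left.
December 2019 has 31 days: 216 − 31 = 185 left.
January 2020 has 31 days: 185 − 31 = 154 left.
February 2020 has 29 days (2020 is a leap year): 154 − 29 = 125 left.
March 2020 has 31 days: 125 − 31 = 94 left.
April 2020 has 30 days: 94 − 30 = 64 left.
May 2020 has 31 days: 64 − 31 = 33 left.
June 2020 has 30 days: 33 − 30 = 3 left.
3 days into July 2020 → July 3, 2020.

July 3, 2020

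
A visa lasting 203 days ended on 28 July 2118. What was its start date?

January 6, 2118

Subtracting 203 days from July 28, 2118.
Going back 28 days from July 28, 2118 reaches the end of the previous month; 203 − 28 = 175 left.
June 2118 has 30 days: 175 − 30 = 145 left.
May 2118 has 31 days: 145 − 31 = 114 left.
April 2118 has 30 days: 114 − 30 = 84 left.
March 2118 has 31 days: 84 − 31 = 53 left.
February 2118 has 28 days (2118 is not a leap year): 53 − 28 = 25 left.
January 2118 has 31 days; 31 − 25 = 6 → January 6, 2118.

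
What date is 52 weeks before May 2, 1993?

Counting back 52 weeks = 364 days from May 2, 1993.
Going back 2 days from May 2, 1993 reaches the end of the previous month; 364 − 2 = 362 left.
April 1993 has 30 days: 362 − 30 = 332 left.
March 1993 has 31 days: 332 − 31 = 301 left.
February 1993 has 28 days (1993 is not a leap year): 301 − 28 = 273 left.
January 1993 has 31 days: 273 − 31 = 242 left.
December 1992 has 31 days: 242 − 31 = 211 left.
November 1992 has 30 days: 211 − 30 = 181 left.
October 1992 has 31 days: 181 − 31 = 150 left.
September 1992 has 30 days: 150 − 30 = 120 left.
August 1992 has 31 days: 120 − 31 = 89 left.
July 1992 has 31 days: 89 − 31 = 58 left.
June 1992 has 30 days: 58 − 30 = 28 left.
May 1992 has 31 days; 31 − 28 = 3 → May 3, 1992.

May 3, 1992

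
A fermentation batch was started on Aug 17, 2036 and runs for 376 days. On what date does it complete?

August 28, 2037

Advancing 376 days from August 17, 2036.
August has 31 days, so 31 − 17 = 14 days remain after August 17, 2036; 376 − 14 = 362 left.
September 2036 has 30 days: 362 − 30 = 332 left.
October 2036 has 31 days: 332 − 31 = 301 left.
November 2036 has 30 days: 301 − 30 = 271 left.
December 2036 has 31 days: 271 − 31 = 240 left.
January 2037 has 31 days: 240 − 31 = 209 left.
February 2037 has 28 days (2037 is not a leap year): 209 − 28 = 181 left.
March 2037 has 31 days: 181 − 31 = 150 left.
April 2037 has 30 days: 150 − 30 = 120 left.
May 2037 has 31 days: 120 − 31 = 89 left.
June 2037 has 30 days: 89 − 30 = 59 left.
July 2037 has 31 days: 59 − 31 = 28 left.
28 days into August 2037 → August 28, 2037.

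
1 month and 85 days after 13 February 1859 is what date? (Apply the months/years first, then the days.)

Adding 1 month and 85 days from February 13, 1859: first the month/year part, then the days.
month 2 + 1 = 3 → March 1859.
Day 13 is valid in March, giving March 13, 1859.
Now add 85 days from March 13, 1859.
March has 31 days, so 31 − 13 = 18 days remain after March 13, 1859; 85 − 18 = 67 left.
April 1859 has 30 days: 67 − 30 = 37 left.
May 1859 has 31 days: 37 − 31 = 6 left.
6 days into June 1859 → June 6, 1859.

June 6, 1859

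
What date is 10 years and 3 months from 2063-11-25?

February 25, 2074

Counting forward 10 years and 3 months from November 25, 2063.
+10 years → 2073; month 11 + 3 = 14, which is month 2 of year 2074 → February 2074.
Day 25 is valid in February, giving February 25, 2074.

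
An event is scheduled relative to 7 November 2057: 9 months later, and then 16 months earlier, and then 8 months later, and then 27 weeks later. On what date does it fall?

June 14, 2058

Counting forward 9 months from November 7, 2057:
month 11 + 9 = 20, which is month 8 of year 2058 → August 2058.
Day 7 is valid in August, giving August 7, 2058.
Counting back 16 months from August 7, 2058:
month 8 − 16 = -8, which is month 4 of year 2057 → April 2057.
Day 7 is valid in April, giving April 7, 2057.
Counting forward 8 months from April 7, 2057:
month 4 + 8 = 12 → December 2057.
Day 7 is valid in December, giving December 7, 2057.
Advancing 27 weeks (= 189 days) from December 7, 2057:
December has 31 days, so 31 − 7 = 24 days remain after December 7, 2057; 189 − 24 = 165 left.
January 2058 has 31 days: 165 − 31 = 134 left.
February 2058 has 28 days (2058 is not a leap year): 134 − 28 = 106 left.
March 2058 has 31 days: 106 − 31 = 75 left.
April 2058 has 30 days: 75 − 30 = 45 left.
May 2058 has 31 days: 45 − 31 = 14 left.
14 days into June 2058 → June 14, 2058.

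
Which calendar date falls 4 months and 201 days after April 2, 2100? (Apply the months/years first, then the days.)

February 19, 2101

Advancing 4 months and 201 days from April 2, 2100: first the month/year part, then the days.
month 4 + 4 = 8 → August 2100.
Day 2 is valid in August, giving August 2, 2100.
Now add 201 days from August 2, 2100.
August has 31 days, so 31 − 2 = 29 days remain after August 2, 2100; 201 − 29 = 172 left.
September 2100 has 30 days: 172 − 30 = 142 left.
October 2100 has 31 days: 142 − 31 = 111 left.
November 2100 has 30 days: 111 − 30 = 81 left.
December 2100 has 31 days: 81 − 31 = 50 left.
January 2101 has 31 days: 50 − 31 = 19 left.
19 days into February 2101 → February 19, 2101.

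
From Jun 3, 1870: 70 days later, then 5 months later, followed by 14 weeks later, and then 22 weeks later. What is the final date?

Adding 70 days from June 3, 1870:
June has 30 days, so 30 − 3 = 27 days remain after June 3, 1870; 70 − 27 = 43 left.
July 1870 has 31 days: 43 − 31 = 12 left.
12 days into August 1870 → August 12, 1870.
Counting forward 5 months from August 12, 1870:
month 8 + 5 = 13, which is month 1 of year 1871 → January 1871.
Day 12 is valid in January, giving January 12, 1871.
Adding 14 weeks (= 98 days) from January 12, 1871:
January has 31 days, so 31 − 12 = 19 days remain after January 12, 1871; 98 − 19 = 79 left.
February 1871 has 28 days (1871 is not a leap year): 79 − 28 = 51 left.
March 1871 has 31 days: 51 − 31 = 20 left.
20 days into April 1871 → April 20, 1871.
Adding 22 weeks (= 154 days) from April 20, 1871:
April has 30 days, so 30 − 20 = 10 days remain after April 20, 1871; 154 − 10 = 144 left.
May 1871 has 31 days: 144 − 31 = 113 left.
June 1871 has 30 days: 113 − 30 = 83 left.
July 1871 has 31 days: 83 − 31 = 52 left.
August 1871 has 31 days: 52 − 31 = 21 left.
21 days into September 1871 → September 21, 1871.

September 21, 1871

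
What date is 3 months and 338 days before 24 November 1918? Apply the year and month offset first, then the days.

September 20, 1917

Counting back 3 months and 338 days from November 24, 1918: first the month/year part, then the days.
month 11 − 3 = 8 → August 1918.
Day 24 is valid in August, giving August 24, 1918.
Now subtract 338 days from August 24, 1918.
Going back 24 days from August 24, 1918 reaches the end of the previous month; 338 − 24 = 314 left.
July 1918 has 31 days: 314 − 31 = 283 left.
June 1918 has 30 days: 283 − 30 = 253 left.
May 1918 has 31 days: 253 − 31 = 222 left.
April 1918 has 30 days: 222 − 30 = 192 left.
March 1918 has 31 days: 192 − 31 = 161 left.
February 1918 has 28 days (1918 is not a leap year): 161 − 28 = 133 left.
January 1918 has 31 days: 133 − 31 = 102 left.
December 1917 has 31 days: 102 − 31 = 71 left.
November 1917 has 30 days: 71 − 30 = 41 left.
October 1917 has 31 days: 41 − 31 = 10 left.
September 1917 has 30 days; 30 − 10 = 20 → September 20, 1917.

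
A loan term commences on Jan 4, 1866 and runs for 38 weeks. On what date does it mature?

September 27, 1866

Advancing 38 weeks = 266 days from January 4, 1866.
January has 31 days, so 31 − 4 = 27 days remain after January 4, 1866; 266 − 27 = 239 left.
February 1866 has 28 days (1866 is not a leap year): 239 − 28 = 211 left.
March 1866 has 31 days: 211 − 31 = 180 left.
April 1866 has 30 days: 180 − 30 = 150 left.
May 1866 has 31 days: 150 − 31 = 119 left.
June 1866 has 30 days: 119 − 30 = 89 left.
July 1866 has 31 days: 89 − 31 = 58 left.
August 1866 has 31 days: 58 − 31 = 27 left.
27 days into September 1866 → September 27, 1866.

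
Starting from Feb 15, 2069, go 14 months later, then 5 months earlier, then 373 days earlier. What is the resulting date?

November 7, 2068

Counting forward 14 months from February 15, 2069:
month 2 + 14 = 16, which is month 4 of year 2070 → April 2070.
Day 15 is valid in April, giving April 15, 2070.
Going back 5 months from April 15, 2070:
month 4 − 5 = -1, which is month 11 of year 2069 → November 2069.
Day 15 is valid in November, giving November 15, 2069.
Subtracting 373 days from November 15, 2069:
Going back 15 days from November 15, 2069 reaches the end of the previous month; 373 − 15 = 358 left.
October 2069 has 31 days: 358 − 31 = 327 left.
September 2069 has 30 days: 327 − 30 = 297 left.
August 2069 has 31 days: 297 − 31 = 266 left.
July 2069 has 31 days: 266 − 31 = 235 left.
June 2069 has 30 days: 235 − 30 = 205 left.
May 2069 has 31 days: 205 − 31 = 174 left.
April 2069 has 30 days: 174 − 30 = 144 left.
March 2069 has 31 days: 144 − 31 = 113 left.
February 2069 has 28 days (2069 is not a leap year): 113 − 28 = 85 left.
January 2069 has 31 days: 85 − 31 = 54 left.
December 2068 has 31 days: 54 − 31 = 23 left.
November 2068 has 30 days; 30 − 23 = 7 → November 7, 2068.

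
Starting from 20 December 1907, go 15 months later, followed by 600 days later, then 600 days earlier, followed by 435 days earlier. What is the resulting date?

Counting forward 15 months from December 20, 1907:
month 12 + 15 = 27, which is month 3 of year 1909 → March 1909.
Day 20 is valid in March, giving March 20, 1909.
Advancing 600 days from March 20, 1909:
March has 31 days, so 31 − 20 = 11 days remain after March 20, 1909; 600 − 11 = 589 left.
April 1909 has 30 days: 589 − 30 = 559 left.
May 1909 has 31 days: 559 − 31 = 528 left.
June 1909 has 30 days: 528 − 30 = 498 left.
July 1909 has 31 days: 498 − 31 = 467 left.
August 1909 has 31 days: 467 − 31 = 436 left.
September 1909 has 30 days: 436 − 30 = 406 left.
October 1909 has 31 days: 406 − 31 = 375 left.
November 1909 has 30 days: 375 − 30 = 345 left.
December 1909 has 31 days: 345 − 31 = 314 left.
January 1910 has 31 days: 314 − 31 = 283 left.
February 1910 has 28 days (1910 is not a leap year): 283 − 28 = 255 left.
March 1910 has 31 days: 255 − 31 = 224 left.
April 1910 has 30 days: 224 − 30 = 194 left.
May 1910 has 31 days: 194 − 31 = 163 left.
June 1910 has 30 days: 163 − 30 = 133 left.
July 1910 has 31 days: 133 − 31 = 102 left.
August 1910 has 31 days: 102 − 31 = 71 left.
September 1910 has 30 days: 71 − 30 = 41 left.
October 1910 has 31 days: 41 − 31 = 10 left.
10 days into November 1910 → November 10, 1910.
Subtracting 600 days from November 10, 1910:
Going back 10 days from November 10, 1910 reaches the end of the previous month; 600 − 10 = 590 left.
October 1910 has 31 days: 590 − 31 = 559 left.
September 1910 has 30 days: 559 − 30 = 529 left.
August 1910 has 31 days: 529 − 31 = 498 left.
July 1910 has 31 days: 498 − 31 = 467 left.
June 1910 has 30 days: 467 − 30 = 437 left.
May 1910 has 31 days: 437 − 31 = 406 left.
April 1910 has 30 days: 406 − 30 = 376 left.
March 1910 has 31 days: 376 − 31 = 345 left.
February 1910 has 28 days (1910 is not a leap year): 345 − 28 = 317 left.
January 1910 has 31 days: 317 − 31 = 286 left.
December 1909 has 31 days: 286 − 31 = 255 left.
November 1909 has 30 days: 255 − 30 = 225 left.
October 1909 has 31 days: 225 − 31 = 194 left.
September 1909 has 30 days: 194 − 30 = 164 left.
August 1909 has 31 days: 164 − 31 = 133 left.
July 1909 has 31 days: 133 − 31 = 102 left.
June 1909 has 30 days: 102 − 30 = 72 left.
May 1909 has 31 days: 72 − 31 = 41 left.
April 1909 has 30 days: 41 − 30 = 11 left.
March 1909 has 31 days; 31 − 11 = 20 → March 20, 1909.
Counting back 435 days from March 20, 1909:
Going back 20 days from March 20, 1909 reaches the end of the previous month; 435 − 20 = 415 left.
February 1909 has 28 days (1909 is not a leap year): 415 − 28 = 387 left.
January 1909 has 31 days: 387 − 31 = 356 left.
December 1908 has 31 days: 356 − 31 = 325 left.
November 1908 has 30 days: 325 − 30 = 295 left.
October 1908 has 31 days: 295 − 31 = 264 left.
September 1908 has 30 days: 264 − 30 = 234 left.
August 1908 has 31 days: 234 − 31 = 203 left.
July 1908 has 31 days: 203 − 31 = 172 left.
June 1908 has 30 days: 172 − 30 = 142 left.
May 1908 has 31 days: 142 − 31 = 111 left.
April 1908 has 30 days: 111 − 30 = 81 left.
March 1908 has 31 days: 81 − 31 = 50 left.
February 1908 has 29 days (1908 is a leap year): 50 − 29 = 21 left.
January 1908 has 31 days; 31 − 21 = 10 → January 10, 1908.

January 10, 1908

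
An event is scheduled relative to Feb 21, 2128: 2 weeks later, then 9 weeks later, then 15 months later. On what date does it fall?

Counting forward 2 weeks (= 14 days) from February 21, 2128:
February has 29 days, so 29 − 21 = 8 days remain after February 21, 2128; 14 − 8 = 6 left.
6 days into March 2128 → March 6, 2128.
Adding 9 weeks (= 63 days) from March 6, 2128:
March has 31 days, so 31 − 6 = 25 days remain after March 6, 2128; 63 − 25 = 38 left.
April 2128 has 30 days: 38 − 30 = 8 left.
8 days into May 2128 → May 8, 2128.
Adding 15 months from May 8, 2128:
month 5 + 15 = 20, which is month 8 of year 2129 → August 2129.
Day 8 is valid in August, giving August 8, 2129.

August 8, 2129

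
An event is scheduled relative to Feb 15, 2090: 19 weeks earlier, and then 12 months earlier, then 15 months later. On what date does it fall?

January 5, 2090

Counting back 19 weeks (= 133 days) from February 15, 2090:
Going back 15 days from February 15, 2090 reaches the end of the previous month; 133 − 15 = 118 left.
January 2090 has 31 days: 118 − 31 = 87 left.
December 2089 has 31 days: 87 − 31 = 56 left.
November 2089 has 30 days: 56 − 30 = 26 left.
October 2089 has 31 days; 31 − 26 = 5 → October 5, 2089.
Subtracting 12 months from October 5, 2089:
month 10 − 12 = -2, which is month 10 of year 2088 → October 2088.
Day 5 is valid in October, giving October 5, 2088.
Advancing 15 months from October 5, 2088:
month 10 + 15 = 25, which is month 1 of year 2090 → January 2090.
Day 5 is valid in January, giving January 5, 2090.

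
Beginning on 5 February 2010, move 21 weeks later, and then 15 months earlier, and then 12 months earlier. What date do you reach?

April 2, 2008

Counting forward 21 weeks (= 147 days) from February 5, 2010:
February has 28 days, so 28 − 5 = 23 days remain after February 5, 2010; 147 − 23 = 124 left.
March 2010 has 31 days: 124 − 31 = 93 left.
April 2010 has 30 days: 93 − 30 = 63 left.
May 2010 has 31 days: 63 − 31 = 32 left.
June 2010 has 30 days: 32 − 30 = 2 left.
2 days into July 2010 → July 2, 2010.
Subtracting 15 months from July 2, 2010:
month 7 − 15 = -8, which is month 4 of year 2009 → April 2009.
Day 2 is valid in April, giving April 2, 2009.
Counting back 12 months from April 2, 2009:
month 4 − 12 = -8, which is month 4 of year 2008 → April 2008.
Day 2 is valid in April, giving April 2, 2008.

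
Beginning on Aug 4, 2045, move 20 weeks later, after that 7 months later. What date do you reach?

July 22, 2046

Counting forward 20 weeks (= 140 days) from August 4, 2045:
August has 31 days, so 31 − 4 = 27 days remain after August 4, 2045; 140 − 27 = 113 left.
September 2045 has 30 days: 113 − 30 = 83 left.
October 2045 has 31 days: 83 − 31 = 52 left.
November 2045 has 30 days: 52 − 30 = 22 left.
22 days into December 2045 → December 22, 2045.
Counting forward 7 months from December 22, 2045:
month 12 + 7 = 19, which is month 7 of year 2046 → July 2046.
Day 22 is valid in July, giving July 22, 2046.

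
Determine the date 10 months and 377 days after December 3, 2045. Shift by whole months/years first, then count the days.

Adding 10 months and 377 days from December 3, 2045: first the month/year part, then the days.
month 12 + 10 = 22, which is month 10 of year 2046 → October 2046.
Day 3 is valid in October, giving October 3, 2046.
Now add 377 days from October 3, 2046.
October has 31 days, so 31 − 3 = 28 days remain after October 3, 2046; 377 − 28 = 349 left.
November 2046 has 30 days: 349 − 30 = 319 left.
December 2046 has 31 days: 319 − 31 = 288 left.
January 2047 has 31 days: 288 − 31 = 257 left.
February 2047 has 28 days (2047 is not a leap year): 257 − 28 = 229 left.
March 2047 has 31 days: 229 − 31 = 198 left.
April 2047 has 30 days: 198 − 30 = 168 left.
May 2047 has 31 days: 168 − 31 = 137 left.
June 2047 has 30 days: 137 − 30 = 107 left.
July 2047 has 31 days: 107 − 31 = 76 left.
August 2047 has 31 days: 76 − 31 = 45 left.
September 2047 has 30 days: 45 − 30 = 15 left.
15 days into October 2047 → October 15, 2047.

October 15, 2047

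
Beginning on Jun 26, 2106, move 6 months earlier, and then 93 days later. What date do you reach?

March 29, 2106

Going back 6 months from June 26, 2106:
month 6 − 6 = 0, which is month 12 of year 2105 → December 2105.
Day 26 is valid in December, giving December 26, 2105.
Advancing 93 days from December 26, 2105:
December has 31 days, so 31 − 26 = 5 days remain after December 26, 2105; 93 − 5 = 88 left.
January 2106 has 31 days: 88 − 31 = 57 left.
February 2106 has 28 days (2106 is not a leap year): 57 − 28 = 29 left.
29 days into March 2106 → March 29, 2106.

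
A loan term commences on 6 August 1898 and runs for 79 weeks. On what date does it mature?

Adding 79 weeks = 553 days from August 6, 1898.
August has 31 days, so 31 − 6 = 25 days remain after August 6, 1898; 553 − 25 = 528 left.
September 1898 has 30 days: 528 − 30 = 498 left.
October 1898 has 31 days: 498 − 31 = 467 left.
November 1898 has 30 days: 467 − 30 = 437 left.
December 1898 has 31 days: 437 − 31 = 406 left.
January 1899 has 31 days: 406 − 31 = 375 left.
February 1899 has 28 days (1899 is not a leap year): 375 − 28 = 347 left.
March 1899 has 31 days: 347 − 31 = 316 left.
April 1899 has 30 days: 316 − 30 = 286 left.
May 1899 has 31 days: 286 − 31 = 255 left.
June 1899 has 30 days: 255 − 30 = 225 left.
July 1899 has 31 days: 225 − 31 = 194 left.
August 1899 has 31 days: 194 − 31 = 163 left.
September 1899 has 30 days: 163 − 30 = 133 left.
October 1899 has 31 days: 133 − 31 = 102 left.
November 1899 has 30 days: 102 − 30 = 72 left.
December 1899 has 31 days: 72 − 31 = 41 left.
January 1900 has 31 days: 41 − 31 = 10 left.
10 days into February 1900 → February 10, 1900.

February 10, 1900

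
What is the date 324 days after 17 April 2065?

Adding 324 days from April 17, 2065.
April has 30 days, so 30 − 17 = 13 days remain after April 17, 2065; 324 − 13 = 311 left.
May 2065 has 31 days: 311 − 31 = 280 left.
June 2065 has 30 days: 280 − 30 = 250 left.
July 2065 has 31 days: 250 − 31 = 219 left.
August 2065 has 31 days: 219 − 31 = 188 left.
September 2065 has 30 days: 188 − 30 = 158 left.
October 2065 has 31 days: 158 − 31 = 127 left.
November 2065 has 30 days: 127 − 30 = 97 left.
December 2065 has 31 days: 97 − 31 = 66 left.
January 2066 has 31 days: 66 − 31 = 35 left.
February 2066 has 28 days (2066 is not a leap year): 35 − 28 = 7 left.
7 days into March 2066 → March 7, 2066.

March 7, 2066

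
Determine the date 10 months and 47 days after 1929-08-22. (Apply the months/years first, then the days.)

August 8, 1930

Adding 10 months and 47 days from August 22, 1929: first the month/year part, then the days.
month 8 + 10 = 18, which is month 6 of year 1930 → June 1930.
Day 22 is valid in June, giving June 22, 1930.
Now add 47 days from June 22, 1930.
June has 30 days, so 30 − 22 = 8 days remain after June 22, 1930; 47 − 8 = 39 left.
July 1930 has 31 days: 39 − 31 = 8 left.
8 days into August 1930 → August 8, 1930.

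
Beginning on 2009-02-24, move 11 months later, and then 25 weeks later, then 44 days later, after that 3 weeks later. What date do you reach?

Adding 11 months from February 24, 2009:
month 2 + 11 = 13, which is month 1 of year 2010 → January 2010.
Day 24 is valid in January, giving January 24, 2010.
Adding 25 weeks (= 175 days) from January 24, 2010:
January has 31 days, so 31 − 24 = 7 days remain after January 24, 2010; 175 − 7 = 168 left.
February 2010 has 28 days (2010 is not a leap year): 168 − 28 = 140 left.
March 2010 has 31 days: 140 − 31 = 109 left.
April 2010 has 30 days: 109 − 30 = 79 left.
May 2010 has 31 days: 79 − 31 = 48 left.
June 2010 has 30 days: 48 − 30 = 18 left.
18 days into July 2010 → July 18, 2010.
Adding 44 days from July 18, 2010:
July has 31 days, so 31 − 18 = 13 days remain after July 18, 2010; 44 − 13 = 31 left.
31 days into August 2010 → August 31, 2010.
Advancing 3 weeks (= 21 days) from August 31, 2010:
August has 31 days, so 31 − 31 = 0 days remain after August 31, 2010; 21 − 0 = 21 left.
21 days into September 2010 → September 21, 2010.

September 21, 2010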